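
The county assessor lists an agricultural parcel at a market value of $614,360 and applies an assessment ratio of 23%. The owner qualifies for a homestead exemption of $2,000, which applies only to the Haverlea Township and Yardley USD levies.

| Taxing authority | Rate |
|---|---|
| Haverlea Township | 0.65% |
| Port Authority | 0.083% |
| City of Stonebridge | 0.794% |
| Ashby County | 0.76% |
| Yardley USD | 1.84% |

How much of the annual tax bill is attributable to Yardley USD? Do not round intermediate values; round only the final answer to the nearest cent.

$2,563.17

Assessed value = $614,360 × 0.23 = $141,302.8
Yardley USD taxable value = $141,302.8 − $2,000 = $139,302.8
Yardley USD levy = $139,302.8 × 0.0184 = $2,563.17152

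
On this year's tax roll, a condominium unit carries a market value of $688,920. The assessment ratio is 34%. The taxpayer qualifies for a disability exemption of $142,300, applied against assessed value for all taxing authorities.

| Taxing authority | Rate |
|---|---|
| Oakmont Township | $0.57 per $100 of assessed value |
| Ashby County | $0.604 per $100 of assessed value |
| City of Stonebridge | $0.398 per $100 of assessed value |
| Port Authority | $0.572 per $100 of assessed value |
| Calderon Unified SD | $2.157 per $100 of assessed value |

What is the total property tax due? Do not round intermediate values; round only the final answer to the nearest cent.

Assessed value = $688,920 × 0.34 = $234,232.8
Taxable value = $234,232.8 − $142,300 = $91,932.8
Oakmont Township: $91,932.8 × 0.0057 = $524.01696
Ashby County: $91,932.8 × 0.00604 = $555.274112
City of Stonebridge: $91,932.8 × 0.00398 = $365.892544
Port Authority: $91,932.8 × 0.00572 = $525.855616
Calderon Unified SD: $91,932.8 × 0.02157 = $1,982.990496
Total = $524.01696 + $555.274112 + $365.892544 + $525.855616 + $1,982.990496 = $3,954.029728

$3,954.03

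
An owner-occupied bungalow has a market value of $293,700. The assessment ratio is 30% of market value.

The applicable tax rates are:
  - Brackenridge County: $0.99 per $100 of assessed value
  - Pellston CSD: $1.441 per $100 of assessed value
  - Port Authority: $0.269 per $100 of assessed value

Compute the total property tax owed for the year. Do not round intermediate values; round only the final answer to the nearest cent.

Assessed value = $293,700 × 0.3 = $88,110
Brackenridge County: $88,110 × 0.0099 = $872.289
Pellston CSD: $88,110 × 0.01441 = $1,269.6651
Port Authority: $88,110 × 0.00269 = $237.0159
Total = $872.289 + $1,269.6651 + $237.0159 = $2,378.97

$2,378.97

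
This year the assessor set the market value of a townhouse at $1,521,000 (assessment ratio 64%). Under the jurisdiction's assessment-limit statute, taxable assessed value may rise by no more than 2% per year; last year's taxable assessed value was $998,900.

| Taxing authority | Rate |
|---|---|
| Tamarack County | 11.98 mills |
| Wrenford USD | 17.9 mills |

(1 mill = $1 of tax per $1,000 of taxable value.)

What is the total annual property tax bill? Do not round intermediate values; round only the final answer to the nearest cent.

$29,086.39

Uncapped assessed value = $1,521,000 × 0.64 = $973,440
Cap limit = $998,900 × 1.02 = $1,018,878
Taxable assessed value = min($973,440, $1,018,878) = $973,440 (cap does not bind)
Tamarack County: $973,440 × 0.01198 = $11,661.8112
Wrenford USD: $973,440 × 0.0179 = $17,424.576
Total = $29,086.3872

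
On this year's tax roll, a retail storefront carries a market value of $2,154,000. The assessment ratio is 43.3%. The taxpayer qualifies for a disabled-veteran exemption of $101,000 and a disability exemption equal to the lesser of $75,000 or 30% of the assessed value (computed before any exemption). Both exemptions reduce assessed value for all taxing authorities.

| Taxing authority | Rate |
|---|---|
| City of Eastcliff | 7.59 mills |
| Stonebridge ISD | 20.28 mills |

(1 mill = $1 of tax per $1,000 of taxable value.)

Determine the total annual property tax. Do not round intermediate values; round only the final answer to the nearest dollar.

$21,089

Assessed value = $2,154,000 × 0.433 = $932,682
Disability exemption = min($75,000, 30% × $932,682) = min($75,000, $279,804.6) = $75,000 (dollar cap binds)
Taxable value = $932,682 − $101,000 − $75,000 = $756,682
City of Eastcliff: $756,682 × 0.00759 = $5,743.21638
Stonebridge ISD: $756,682 × 0.02028 = $15,345.51096
Total = $21,088.72734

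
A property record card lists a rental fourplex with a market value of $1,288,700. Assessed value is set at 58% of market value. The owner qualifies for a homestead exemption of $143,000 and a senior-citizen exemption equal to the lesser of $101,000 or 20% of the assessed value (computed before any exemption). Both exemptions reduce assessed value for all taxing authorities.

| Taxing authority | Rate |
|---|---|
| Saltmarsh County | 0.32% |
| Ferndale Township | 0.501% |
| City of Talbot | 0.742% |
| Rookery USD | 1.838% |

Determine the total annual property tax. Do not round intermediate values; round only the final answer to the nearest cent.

$17,122.20

Assessed value = $1,288,700 × 0.58 = $747,446
Senior-citizen exemption = min($101,000, 20% × $747,446) = min($101,000, $149,489.2) = $101,000 (dollar cap binds)
Taxable value = $747,446 − $143,000 − $101,000 = $503,446
Saltmarsh County: $503,446 × 0.0032 = $1,611.0272
Ferndale Township: $503,446 × 0.00501 = $2,522.26446
City of Talbot: $503,446 × 0.00742 = $3,735.56932
Rookery USD: $503,446 × 0.01838 = $9,253.33748
Total = $17,122.19846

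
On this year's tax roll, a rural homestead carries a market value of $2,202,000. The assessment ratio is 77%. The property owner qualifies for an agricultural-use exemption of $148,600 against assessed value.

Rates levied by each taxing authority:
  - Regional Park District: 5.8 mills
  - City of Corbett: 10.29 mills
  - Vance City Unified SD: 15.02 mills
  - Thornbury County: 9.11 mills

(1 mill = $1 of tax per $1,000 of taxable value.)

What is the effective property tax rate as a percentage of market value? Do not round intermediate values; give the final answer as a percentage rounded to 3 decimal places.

2.826%

Assessed value = $2,202,000 × 0.77 = $1,695,540
Taxable value = $1,695,540 − $148,600 = $1,546,940
Regional Park District: $1,546,940 × 0.0058 = $8,972.252
City of Corbett: $1,546,940 × 0.01029 = $15,918.0126
Vance City Unified SD: $1,546,940 × 0.01502 = $23,235.0388
Thornbury County: $1,546,940 × 0.00911 = $14,092.6234
Total tax = $62,217.9268
Effective rate = $62,217.9268 ÷ $2,202,000 = 2.826% of market value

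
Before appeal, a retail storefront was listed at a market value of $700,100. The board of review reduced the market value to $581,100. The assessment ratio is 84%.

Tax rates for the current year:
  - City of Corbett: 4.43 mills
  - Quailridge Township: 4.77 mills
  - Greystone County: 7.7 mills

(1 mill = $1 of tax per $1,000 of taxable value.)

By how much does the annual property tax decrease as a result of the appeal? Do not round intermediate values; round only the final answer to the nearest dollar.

$1,689

Old assessed value = $700,100 × 0.84 = $588,084
New assessed value = $581,100 × 0.84 = $488,124
Combined rate = 0.00443 + 0.00477 + 0.0077 = 0.0169
Old tax = $588,084 × 0.0169 = $9,938.6196
New tax = $488,124 × 0.0169 = $8,249.2956
Reduction = $9,938.6196 − $8,249.2956 = $1,689.324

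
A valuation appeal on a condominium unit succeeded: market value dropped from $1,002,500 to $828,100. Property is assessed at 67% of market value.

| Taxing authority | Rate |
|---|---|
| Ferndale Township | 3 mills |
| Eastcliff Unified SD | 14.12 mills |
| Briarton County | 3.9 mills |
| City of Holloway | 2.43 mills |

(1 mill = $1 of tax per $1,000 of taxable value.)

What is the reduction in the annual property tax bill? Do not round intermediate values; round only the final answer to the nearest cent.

$2,740.09

Old assessed value = $1,002,500 × 0.67 = $671,675
New assessed value = $828,100 × 0.67 = $554,827
Combined rate = 0.003 + 0.01412 + 0.0039 + 0.00243 = 0.02345
Old tax = $671,675 × 0.02345 = $15,750.77875
New tax = $554,827 × 0.02345 = $13,010.69315
Reduction = $15,750.77875 − $13,010.69315 = $2,740.0856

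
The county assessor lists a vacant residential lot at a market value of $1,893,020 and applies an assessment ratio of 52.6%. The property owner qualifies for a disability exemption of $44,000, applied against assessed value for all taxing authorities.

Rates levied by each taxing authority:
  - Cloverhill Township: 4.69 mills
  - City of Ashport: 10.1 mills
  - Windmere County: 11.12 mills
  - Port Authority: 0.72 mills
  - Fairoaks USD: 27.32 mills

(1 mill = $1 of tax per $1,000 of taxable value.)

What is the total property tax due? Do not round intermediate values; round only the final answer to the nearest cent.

$51,345.75

Assessed value = $1,893,020 × 0.526 = $995,728.52
Taxable value = $995,728.52 − $44,000 = $951,728.52
Cloverhill Township: $951,728.52 × 0.00469 = $4,463.6067588
City of Ashport: $951,728.52 × 0.0101 = $9,612.458052
Windmere County: $951,728.52 × 0.01112 = $10,583.2211424
Port Authority: $951,728.52 × 0.00072 = $685.2445344
Fairoaks USD: $951,728.52 × 0.02732 = $26,001.2231664
Total = $4,463.6067588 + $9,612.458052 + $10,583.2211424 + $685.2445344 + $26,001.2231664 = $51,345.753654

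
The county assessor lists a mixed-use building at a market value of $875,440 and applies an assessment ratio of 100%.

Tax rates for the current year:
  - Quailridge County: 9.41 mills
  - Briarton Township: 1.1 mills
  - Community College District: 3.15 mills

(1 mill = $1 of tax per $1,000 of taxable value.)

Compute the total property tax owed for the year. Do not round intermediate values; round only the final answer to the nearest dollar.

$11,959

Assessed value = $875,440 × 1 = $875,440
Quailridge County: $875,440 × 0.00941 = $8,237.8904
Briarton Township: $875,440 × 0.0011 = $962.984
Community College District: $875,440 × 0.00315 = $2,757.636
Total = $8,237.8904 + $962.984 + $2,757.636 = $11,958.5104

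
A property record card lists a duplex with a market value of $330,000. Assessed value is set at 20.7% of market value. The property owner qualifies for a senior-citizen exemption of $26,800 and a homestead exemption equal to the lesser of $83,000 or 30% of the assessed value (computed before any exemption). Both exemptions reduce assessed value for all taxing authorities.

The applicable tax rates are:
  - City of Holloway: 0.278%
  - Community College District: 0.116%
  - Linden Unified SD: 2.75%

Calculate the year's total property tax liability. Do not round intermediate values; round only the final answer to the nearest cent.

$660.77

Assessed value = $330,000 × 0.207 = $68,310
Homestead exemption = min($83,000, 30% × $68,310) = min($83,000, $20,493) = $20,493 (percentage binds)
Taxable value = $68,310 − $26,800 − $20,493 = $21,017
City of Holloway: $21,017 × 0.00278 = $58.42726
Community College District: $21,017 × 0.00116 = $24.37972
Linden Unified SD: $21,017 × 0.0275 = $577.9675
Total = $660.77448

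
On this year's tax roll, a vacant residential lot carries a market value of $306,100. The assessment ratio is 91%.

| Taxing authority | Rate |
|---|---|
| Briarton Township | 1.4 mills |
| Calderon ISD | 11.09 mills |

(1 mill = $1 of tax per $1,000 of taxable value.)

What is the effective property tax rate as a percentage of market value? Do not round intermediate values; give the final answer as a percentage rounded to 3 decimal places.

1.137%

Assessed value = $306,100 × 0.91 = $278,551
Briarton Township: $278,551 × 0.0014 = $389.9714
Calderon ISD: $278,551 × 0.01109 = $3,089.13059
Total tax = $3,479.10199
Effective rate = $3,479.10199 ÷ $306,100 = 1.137% of market value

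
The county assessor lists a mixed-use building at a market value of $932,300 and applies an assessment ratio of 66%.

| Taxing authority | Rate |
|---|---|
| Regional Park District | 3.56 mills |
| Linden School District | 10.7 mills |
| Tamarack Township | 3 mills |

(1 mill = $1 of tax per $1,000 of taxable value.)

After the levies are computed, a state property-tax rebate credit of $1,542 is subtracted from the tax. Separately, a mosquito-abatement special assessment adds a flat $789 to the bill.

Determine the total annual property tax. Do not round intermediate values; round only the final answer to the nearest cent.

Assessed value = $932,300 × 0.66 = $615,318
Regional Park District: $615,318 × 0.00356 = $2,190.53208
Linden School District: $615,318 × 0.0107 = $6,583.9026
Tamarack Township: $615,318 × 0.003 = $1,845.954
Levies subtotal = $10,620.38868
After credit = $10,620.38868 − $1,542 = $9,078.38868
Total = $9,078.38868 + $789 = $9,867.38868

$9,867.39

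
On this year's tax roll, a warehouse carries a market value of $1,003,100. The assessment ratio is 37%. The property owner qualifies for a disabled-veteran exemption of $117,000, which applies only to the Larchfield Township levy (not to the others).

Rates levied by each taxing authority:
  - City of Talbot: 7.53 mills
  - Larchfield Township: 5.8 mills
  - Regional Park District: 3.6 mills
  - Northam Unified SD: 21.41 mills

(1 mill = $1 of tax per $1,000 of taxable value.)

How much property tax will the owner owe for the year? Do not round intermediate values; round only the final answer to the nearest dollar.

$13,551

Assessed value = $1,003,100 × 0.37 = $371,147
City of Talbot: $371,147 × 0.00753 = $2,794.73691
Larchfield Township: ($371,147 − $117,000) × 0.0058 = $254,147 × 0.0058 = $1,474.0526
Regional Park District: $371,147 × 0.0036 = $1,336.1292
Northam Unified SD: $371,147 × 0.02141 = $7,946.25727
Total = $13,551.17598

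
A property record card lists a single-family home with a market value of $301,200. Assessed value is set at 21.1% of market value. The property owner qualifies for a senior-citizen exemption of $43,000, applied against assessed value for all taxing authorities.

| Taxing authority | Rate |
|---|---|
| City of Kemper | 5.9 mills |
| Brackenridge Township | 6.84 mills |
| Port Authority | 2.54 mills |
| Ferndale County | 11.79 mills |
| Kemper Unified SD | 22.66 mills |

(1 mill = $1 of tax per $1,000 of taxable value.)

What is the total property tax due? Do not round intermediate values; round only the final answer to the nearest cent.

$1,022.11

Assessed value = $301,200 × 0.211 = $63,553.2
Taxable value = $63,553.2 − $43,000 = $20,553.2
City of Kemper: $20,553.2 × 0.0059 = $121.26388
Brackenridge Township: $20,553.2 × 0.00684 = $140.583888
Port Authority: $20,553.2 × 0.00254 = $52.205128
Ferndale County: $20,553.2 × 0.01179 = $242.322228
Kemper Unified SD: $20,553.2 × 0.02266 = $465.735512
Total = $121.26388 + $140.583888 + $52.205128 + $242.322228 + $465.735512 = $1,022.110636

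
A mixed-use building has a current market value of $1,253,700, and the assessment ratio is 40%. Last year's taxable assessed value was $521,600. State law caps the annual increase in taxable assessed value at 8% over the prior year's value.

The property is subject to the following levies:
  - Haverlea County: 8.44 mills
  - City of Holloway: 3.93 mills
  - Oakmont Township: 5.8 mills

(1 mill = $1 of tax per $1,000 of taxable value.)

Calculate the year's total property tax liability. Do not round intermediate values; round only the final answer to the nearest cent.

$9,111.89

Uncapped assessed value = $1,253,700 × 0.4 = $501,480
Cap limit = $521,600 × 1.08 = $563,328
Taxable assessed value = min($501,480, $563,328) = $501,480 (cap does not bind)
Haverlea County: $501,480 × 0.00844 = $4,232.4912
City of Holloway: $501,480 × 0.00393 = $1,970.8164
Oakmont Township: $501,480 × 0.0058 = $2,908.584
Total = $9,111.8916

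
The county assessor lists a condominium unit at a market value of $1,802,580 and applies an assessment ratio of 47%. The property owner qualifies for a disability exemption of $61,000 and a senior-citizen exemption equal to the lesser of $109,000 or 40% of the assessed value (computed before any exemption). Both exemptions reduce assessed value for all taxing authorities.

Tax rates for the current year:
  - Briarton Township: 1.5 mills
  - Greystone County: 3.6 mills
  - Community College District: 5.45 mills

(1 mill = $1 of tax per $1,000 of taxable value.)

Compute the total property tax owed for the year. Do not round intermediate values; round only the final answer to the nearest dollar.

Assessed value = $1,802,580 × 0.47 = $847,212.6
Senior-citizen exemption = min($109,000, 40% × $847,212.6) = min($109,000, $338,885.04) = $109,000 (dollar cap binds)
Taxable value = $847,212.6 − $61,000 − $109,000 = $677,212.6
Briarton Township: $677,212.6 × 0.0015 = $1,015.8189
Greystone County: $677,212.6 × 0.0036 = $2,437.96536
Community College District: $677,212.6 × 0.00545 = $3,690.80867
Total = $7,144.59293

$7,145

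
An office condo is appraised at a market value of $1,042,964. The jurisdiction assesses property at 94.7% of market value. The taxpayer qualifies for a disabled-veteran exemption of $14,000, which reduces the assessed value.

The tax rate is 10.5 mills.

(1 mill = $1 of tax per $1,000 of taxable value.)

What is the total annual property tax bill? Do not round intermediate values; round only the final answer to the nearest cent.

$10,223.71

Assessed value = $1,042,964 × 0.947 = $987,686.908
Taxable value = $987,686.908 − $14,000 = $973,686.908
Tax = $973,686.908 × 0.0105 = $10,223.712534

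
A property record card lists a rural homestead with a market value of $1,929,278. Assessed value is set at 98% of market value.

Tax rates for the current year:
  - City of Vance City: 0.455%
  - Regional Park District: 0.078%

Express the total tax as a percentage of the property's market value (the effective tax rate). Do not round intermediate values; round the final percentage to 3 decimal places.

0.522%

Assessed value = $1,929,278 × 0.98 = $1,890,692.44
City of Vance City: $1,890,692.44 × 0.00455 = $8,602.650602
Regional Park District: $1,890,692.44 × 0.00078 = $1,474.7401032
Total tax = $10,077.3907052
Effective rate = $10,077.3907052 ÷ $1,929,278 = 0.522% of market value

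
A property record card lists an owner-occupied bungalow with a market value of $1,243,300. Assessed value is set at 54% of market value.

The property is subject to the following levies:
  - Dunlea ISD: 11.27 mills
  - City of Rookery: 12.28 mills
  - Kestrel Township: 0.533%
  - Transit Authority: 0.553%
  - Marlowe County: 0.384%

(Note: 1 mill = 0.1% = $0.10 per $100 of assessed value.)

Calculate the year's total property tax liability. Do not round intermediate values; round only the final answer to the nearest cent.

Assessed value = $1,243,300 × 0.54 = $671,382
Dunlea ISD: $671,382 × 0.01127 = $7,566.47514
City of Rookery: $671,382 × 0.01228 = $8,244.57096
Kestrel Township: $671,382 × 0.00533 = $3,578.46606
Transit Authority: $671,382 × 0.00553 = $3,712.74246
Marlowe County: $671,382 × 0.00384 = $2,578.10688
Total = $25,680.3615

$25,680.36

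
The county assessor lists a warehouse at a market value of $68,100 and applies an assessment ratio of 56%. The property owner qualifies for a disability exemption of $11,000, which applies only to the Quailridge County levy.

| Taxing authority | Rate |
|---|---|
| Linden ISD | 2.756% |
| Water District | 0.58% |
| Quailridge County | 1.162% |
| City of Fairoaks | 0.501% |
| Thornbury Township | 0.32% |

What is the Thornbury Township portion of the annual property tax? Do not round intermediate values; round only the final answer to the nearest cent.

$122.04

Assessed value = $68,100 × 0.56 = $38,136
Thornbury Township taxable value = $38,136 (exemption does not apply)
Thornbury Township levy = $38,136 × 0.0032 = $122.0352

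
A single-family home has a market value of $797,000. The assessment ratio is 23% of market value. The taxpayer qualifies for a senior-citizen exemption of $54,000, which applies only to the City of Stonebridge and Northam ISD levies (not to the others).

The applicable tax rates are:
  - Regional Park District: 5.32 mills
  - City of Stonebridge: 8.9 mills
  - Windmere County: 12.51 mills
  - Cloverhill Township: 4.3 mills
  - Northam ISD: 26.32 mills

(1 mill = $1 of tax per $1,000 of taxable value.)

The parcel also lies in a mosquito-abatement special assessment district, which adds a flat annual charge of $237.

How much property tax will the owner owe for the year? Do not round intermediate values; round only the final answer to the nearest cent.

$8,847.95

Assessed value = $797,000 × 0.23 = $183,310
Regional Park District: $183,310 × 0.00532 = $975.2092
City of Stonebridge: ($183,310 − $54,000) × 0.0089 = $129,310 × 0.0089 = $1,150.859
Windmere County: $183,310 × 0.01251 = $2,293.2081
Cloverhill Township: $183,310 × 0.0043 = $788.233
Northam ISD: ($183,310 − $54,000) × 0.02632 = $129,310 × 0.02632 = $3,403.4392
Levies subtotal = $8,610.9485
Total = $8,610.9485 + $237 = $8,847.9485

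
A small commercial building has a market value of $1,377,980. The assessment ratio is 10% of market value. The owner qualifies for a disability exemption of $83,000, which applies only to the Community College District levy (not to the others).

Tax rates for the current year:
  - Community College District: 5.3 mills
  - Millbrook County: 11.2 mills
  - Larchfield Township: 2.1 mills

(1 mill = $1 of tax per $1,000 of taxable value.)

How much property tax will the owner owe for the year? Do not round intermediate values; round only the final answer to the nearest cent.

Assessed value = $1,377,980 × 0.1 = $137,798
Community College District: ($137,798 − $83,000) × 0.0053 = $54,798 × 0.0053 = $290.4294
Millbrook County: $137,798 × 0.0112 = $1,543.3376
Larchfield Township: $137,798 × 0.0021 = $289.3758
Total = $2,123.1428

$2,123.14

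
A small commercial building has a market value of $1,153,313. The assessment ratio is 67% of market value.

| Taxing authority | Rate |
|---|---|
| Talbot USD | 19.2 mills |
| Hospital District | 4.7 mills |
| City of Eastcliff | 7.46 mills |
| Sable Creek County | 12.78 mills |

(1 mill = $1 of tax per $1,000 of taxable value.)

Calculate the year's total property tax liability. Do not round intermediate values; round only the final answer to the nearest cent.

Assessed value = $1,153,313 × 0.67 = $772,719.71
Talbot USD: $772,719.71 × 0.0192 = $14,836.218432
Hospital District: $772,719.71 × 0.0047 = $3,631.782637
City of Eastcliff: $772,719.71 × 0.00746 = $5,764.4890366
Sable Creek County: $772,719.71 × 0.01278 = $9,875.3578938
Total = $14,836.218432 + $3,631.782637 + $5,764.4890366 + $9,875.3578938 = $34,107.8479994

$34,107.85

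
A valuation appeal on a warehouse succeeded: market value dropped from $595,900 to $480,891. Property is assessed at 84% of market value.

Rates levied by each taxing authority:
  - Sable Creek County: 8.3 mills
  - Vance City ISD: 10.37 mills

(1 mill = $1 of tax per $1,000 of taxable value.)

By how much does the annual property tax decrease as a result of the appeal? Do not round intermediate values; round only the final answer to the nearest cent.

$1,803.66

Old assessed value = $595,900 × 0.84 = $500,556
New assessed value = $480,891 × 0.84 = $403,948.44
Combined rate = 0.0083 + 0.01037 = 0.01867
Old tax = $500,556 × 0.01867 = $9,345.38052
New tax = $403,948.44 × 0.01867 = $7,541.7173748
Reduction = $9,345.38052 − $7,541.7173748 = $1,803.6631452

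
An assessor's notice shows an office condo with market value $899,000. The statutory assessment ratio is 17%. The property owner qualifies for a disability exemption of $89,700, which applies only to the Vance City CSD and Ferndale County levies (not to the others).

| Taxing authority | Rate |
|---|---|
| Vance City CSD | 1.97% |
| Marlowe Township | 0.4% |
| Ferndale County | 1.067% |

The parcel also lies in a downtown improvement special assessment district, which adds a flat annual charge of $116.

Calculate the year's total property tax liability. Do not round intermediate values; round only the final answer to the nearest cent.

Assessed value = $899,000 × 0.17 = $152,830
Vance City CSD: ($152,830 − $89,700) × 0.0197 = $63,130 × 0.0197 = $1,243.661
Marlowe Township: $152,830 × 0.004 = $611.32
Ferndale County: ($152,830 − $89,700) × 0.01067 = $63,130 × 0.01067 = $673.5971
Levies subtotal = $2,528.5781
Total = $2,528.5781 + $116 = $2,644.5781

$2,644.58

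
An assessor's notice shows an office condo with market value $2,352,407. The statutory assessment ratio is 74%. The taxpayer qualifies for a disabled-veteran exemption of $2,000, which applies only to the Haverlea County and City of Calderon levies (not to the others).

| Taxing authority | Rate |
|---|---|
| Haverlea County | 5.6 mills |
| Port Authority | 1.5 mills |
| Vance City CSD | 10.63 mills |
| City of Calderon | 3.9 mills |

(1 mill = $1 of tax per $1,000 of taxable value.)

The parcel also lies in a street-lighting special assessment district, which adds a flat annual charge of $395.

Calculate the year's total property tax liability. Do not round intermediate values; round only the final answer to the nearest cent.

Assessed value = $2,352,407 × 0.74 = $1,740,781.18
Haverlea County: ($1,740,781.18 − $2,000) × 0.0056 = $1,738,781.18 × 0.0056 = $9,737.174608
Port Authority: $1,740,781.18 × 0.0015 = $2,611.17177
Vance City CSD: $1,740,781.18 × 0.01063 = $18,504.5039434
City of Calderon: ($1,740,781.18 − $2,000) × 0.0039 = $1,738,781.18 × 0.0039 = $6,781.246602
Levies subtotal = $37,634.0969234
Total = $37,634.0969234 + $395 = $38,029.0969234

$38,029.10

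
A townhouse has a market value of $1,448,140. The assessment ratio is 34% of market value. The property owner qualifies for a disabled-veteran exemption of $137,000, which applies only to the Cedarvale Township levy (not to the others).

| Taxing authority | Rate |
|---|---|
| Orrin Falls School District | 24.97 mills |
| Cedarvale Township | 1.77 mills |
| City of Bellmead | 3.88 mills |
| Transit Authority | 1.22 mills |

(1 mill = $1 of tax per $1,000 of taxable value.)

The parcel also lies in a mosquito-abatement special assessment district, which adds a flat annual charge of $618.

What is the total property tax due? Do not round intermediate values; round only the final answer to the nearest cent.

Assessed value = $1,448,140 × 0.34 = $492,367.6
Orrin Falls School District: $492,367.6 × 0.02497 = $12,294.418972
Cedarvale Township: ($492,367.6 − $137,000) × 0.00177 = $355,367.6 × 0.00177 = $629.000652
City of Bellmead: $492,367.6 × 0.00388 = $1,910.386288
Transit Authority: $492,367.6 × 0.00122 = $600.688472
Levies subtotal = $15,434.494384
Total = $15,434.494384 + $618 = $16,052.494384

$16,052.49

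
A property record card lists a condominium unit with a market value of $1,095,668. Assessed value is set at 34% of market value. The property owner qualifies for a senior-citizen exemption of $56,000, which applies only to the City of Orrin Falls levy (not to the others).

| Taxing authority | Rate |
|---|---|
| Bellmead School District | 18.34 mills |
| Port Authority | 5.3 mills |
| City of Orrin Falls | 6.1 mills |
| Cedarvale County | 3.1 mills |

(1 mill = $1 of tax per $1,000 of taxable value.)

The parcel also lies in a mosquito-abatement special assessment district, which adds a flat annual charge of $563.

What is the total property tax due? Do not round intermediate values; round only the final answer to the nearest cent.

$12,455.19

Assessed value = $1,095,668 × 0.34 = $372,527.12
Bellmead School District: $372,527.12 × 0.01834 = $6,832.1473808
Port Authority: $372,527.12 × 0.0053 = $1,974.393736
City of Orrin Falls: ($372,527.12 − $56,000) × 0.0061 = $316,527.12 × 0.0061 = $1,930.815432
Cedarvale County: $372,527.12 × 0.0031 = $1,154.834072
Levies subtotal = $11,892.1906208
Total = $11,892.1906208 + $563 = $12,455.1906208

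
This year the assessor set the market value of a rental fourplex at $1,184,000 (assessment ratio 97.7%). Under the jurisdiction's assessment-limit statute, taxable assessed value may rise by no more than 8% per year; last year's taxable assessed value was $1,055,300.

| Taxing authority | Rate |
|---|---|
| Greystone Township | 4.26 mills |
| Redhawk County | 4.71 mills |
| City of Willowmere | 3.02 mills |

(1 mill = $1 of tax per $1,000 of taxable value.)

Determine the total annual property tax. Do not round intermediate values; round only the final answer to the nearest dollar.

$13,665

Uncapped assessed value = $1,184,000 × 0.977 = $1,156,768
Cap limit = $1,055,300 × 1.08 = $1,139,724
Taxable assessed value = min($1,156,768, $1,139,724) = $1,139,724 (cap binds)
Greystone Township: $1,139,724 × 0.00426 = $4,855.22424
Redhawk County: $1,139,724 × 0.00471 = $5,368.10004
City of Willowmere: $1,139,724 × 0.00302 = $3,441.96648
Total = $13,665.29076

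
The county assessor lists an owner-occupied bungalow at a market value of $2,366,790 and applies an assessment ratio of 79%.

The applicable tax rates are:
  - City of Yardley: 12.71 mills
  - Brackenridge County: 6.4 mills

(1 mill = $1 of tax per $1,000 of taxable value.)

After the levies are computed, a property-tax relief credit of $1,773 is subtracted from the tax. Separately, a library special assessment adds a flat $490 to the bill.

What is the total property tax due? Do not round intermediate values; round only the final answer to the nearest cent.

Assessed value = $2,366,790 × 0.79 = $1,869,764.1
City of Yardley: $1,869,764.1 × 0.01271 = $23,764.701711
Brackenridge County: $1,869,764.1 × 0.0064 = $11,966.49024
Levies subtotal = $35,731.191951
After credit = $35,731.191951 − $1,773 = $33,958.191951
Total = $33,958.191951 + $490 = $34,448.191951

$34,448.19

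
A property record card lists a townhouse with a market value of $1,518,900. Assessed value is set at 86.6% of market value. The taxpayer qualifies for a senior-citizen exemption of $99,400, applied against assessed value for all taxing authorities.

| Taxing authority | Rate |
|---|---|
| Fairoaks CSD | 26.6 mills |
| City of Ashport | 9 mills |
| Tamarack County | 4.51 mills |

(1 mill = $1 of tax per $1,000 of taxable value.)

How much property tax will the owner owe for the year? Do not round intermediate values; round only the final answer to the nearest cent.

$48,772.45

Assessed value = $1,518,900 × 0.866 = $1,315,367.4
Taxable value = $1,315,367.4 − $99,400 = $1,215,967.4
Fairoaks CSD: $1,215,967.4 × 0.0266 = $32,344.73284
City of Ashport: $1,215,967.4 × 0.009 = $10,943.7066
Tamarack County: $1,215,967.4 × 0.00451 = $5,484.012974
Total = $32,344.73284 + $10,943.7066 + $5,484.012974 = $48,772.452414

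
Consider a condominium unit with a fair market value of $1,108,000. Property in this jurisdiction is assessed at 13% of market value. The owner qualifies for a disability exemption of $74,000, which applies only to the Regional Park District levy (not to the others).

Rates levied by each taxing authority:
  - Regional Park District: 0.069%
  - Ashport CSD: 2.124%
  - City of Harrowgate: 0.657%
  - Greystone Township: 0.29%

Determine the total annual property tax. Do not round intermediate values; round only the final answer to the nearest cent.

$4,471.80

Assessed value = $1,108,000 × 0.13 = $144,040
Regional Park District: ($144,040 − $74,000) × 0.00069 = $70,040 × 0.00069 = $48.3276
Ashport CSD: $144,040 × 0.02124 = $3,059.4096
City of Harrowgate: $144,040 × 0.00657 = $946.3428
Greystone Township: $144,040 × 0.0029 = $417.716
Total = $4,471.796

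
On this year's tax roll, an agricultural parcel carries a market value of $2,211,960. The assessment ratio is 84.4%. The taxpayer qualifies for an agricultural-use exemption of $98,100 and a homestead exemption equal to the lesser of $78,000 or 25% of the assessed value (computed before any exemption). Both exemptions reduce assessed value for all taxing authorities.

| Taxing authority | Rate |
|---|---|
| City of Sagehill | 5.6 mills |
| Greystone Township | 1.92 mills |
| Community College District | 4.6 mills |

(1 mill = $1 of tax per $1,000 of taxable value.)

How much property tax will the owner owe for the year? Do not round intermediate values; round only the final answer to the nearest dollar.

Assessed value = $2,211,960 × 0.844 = $1,866,894.24
Homestead exemption = min($78,000, 25% × $1,866,894.24) = min($78,000, $466,723.56) = $78,000 (dollar cap binds)
Taxable value = $1,866,894.24 − $98,100 − $78,000 = $1,690,794.24
City of Sagehill: $1,690,794.24 × 0.0056 = $9,468.447744
Greystone Township: $1,690,794.24 × 0.00192 = $3,246.3249408
Community College District: $1,690,794.24 × 0.0046 = $7,777.653504
Total = $20,492.4261888

$20,492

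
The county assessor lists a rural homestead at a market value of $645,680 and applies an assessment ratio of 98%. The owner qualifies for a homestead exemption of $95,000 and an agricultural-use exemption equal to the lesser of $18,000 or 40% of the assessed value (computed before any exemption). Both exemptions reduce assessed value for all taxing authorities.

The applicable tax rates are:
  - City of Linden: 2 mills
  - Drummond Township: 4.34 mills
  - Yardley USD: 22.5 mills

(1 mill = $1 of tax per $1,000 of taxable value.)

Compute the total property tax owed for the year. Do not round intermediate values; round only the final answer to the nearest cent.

$14,990.06

Assessed value = $645,680 × 0.98 = $632,766.4
Agricultural-use exemption = min($18,000, 40% × $632,766.4) = min($18,000, $253,106.56) = $18,000 (dollar cap binds)
Taxable value = $632,766.4 − $95,000 − $18,000 = $519,766.4
City of Linden: $519,766.4 × 0.002 = $1,039.5328
Drummond Township: $519,766.4 × 0.00434 = $2,255.786176
Yardley USD: $519,766.4 × 0.0225 = $11,694.744
Total = $14,990.062976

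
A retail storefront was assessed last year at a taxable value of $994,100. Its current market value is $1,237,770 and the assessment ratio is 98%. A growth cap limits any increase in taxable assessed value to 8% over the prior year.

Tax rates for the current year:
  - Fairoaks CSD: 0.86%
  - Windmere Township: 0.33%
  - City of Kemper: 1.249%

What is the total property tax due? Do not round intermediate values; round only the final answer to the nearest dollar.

$26,186

Uncapped assessed value = $1,237,770 × 0.98 = $1,213,014.6
Cap limit = $994,100 × 1.08 = $1,073,628
Taxable assessed value = min($1,213,014.6, $1,073,628) = $1,073,628 (cap binds)
Fairoaks CSD: $1,073,628 × 0.0086 = $9,233.2008
Windmere Township: $1,073,628 × 0.0033 = $3,542.9724
City of Kemper: $1,073,628 × 0.01249 = $13,409.61372
Total = $26,185.78692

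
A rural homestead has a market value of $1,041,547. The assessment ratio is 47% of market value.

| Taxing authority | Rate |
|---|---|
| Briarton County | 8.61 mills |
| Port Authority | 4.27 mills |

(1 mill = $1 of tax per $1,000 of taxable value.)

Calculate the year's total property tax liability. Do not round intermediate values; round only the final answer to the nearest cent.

$6,305.11

Assessed value = $1,041,547 × 0.47 = $489,527.09
Briarton County: $489,527.09 × 0.00861 = $4,214.8282449
Port Authority: $489,527.09 × 0.00427 = $2,090.2806743
Total = $4,214.8282449 + $2,090.2806743 = $6,305.1089192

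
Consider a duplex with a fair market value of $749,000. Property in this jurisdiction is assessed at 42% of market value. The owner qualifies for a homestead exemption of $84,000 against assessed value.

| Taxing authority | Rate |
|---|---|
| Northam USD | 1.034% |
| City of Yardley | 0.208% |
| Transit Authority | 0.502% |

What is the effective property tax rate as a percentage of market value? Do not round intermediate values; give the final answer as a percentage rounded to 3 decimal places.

Assessed value = $749,000 × 0.42 = $314,580
Taxable value = $314,580 − $84,000 = $230,580
Northam USD: $230,580 × 0.01034 = $2,384.1972
City of Yardley: $230,580 × 0.00208 = $479.6064
Transit Authority: $230,580 × 0.00502 = $1,157.5116
Total tax = $4,021.3152
Effective rate = $4,021.3152 ÷ $749,000 = 0.537% of market value

0.537%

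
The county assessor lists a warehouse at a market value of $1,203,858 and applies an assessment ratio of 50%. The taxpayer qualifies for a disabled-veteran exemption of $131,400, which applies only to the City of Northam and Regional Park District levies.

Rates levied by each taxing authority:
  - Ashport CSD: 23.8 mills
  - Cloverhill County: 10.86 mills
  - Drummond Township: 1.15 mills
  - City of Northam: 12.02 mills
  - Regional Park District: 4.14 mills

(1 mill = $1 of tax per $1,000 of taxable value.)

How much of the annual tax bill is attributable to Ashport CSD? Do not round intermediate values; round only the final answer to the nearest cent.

$14,325.91

Assessed value = $1,203,858 × 0.5 = $601,929
Ashport CSD taxable value = $601,929 (exemption does not apply)
Ashport CSD levy = $601,929 × 0.0238 = $14,325.9102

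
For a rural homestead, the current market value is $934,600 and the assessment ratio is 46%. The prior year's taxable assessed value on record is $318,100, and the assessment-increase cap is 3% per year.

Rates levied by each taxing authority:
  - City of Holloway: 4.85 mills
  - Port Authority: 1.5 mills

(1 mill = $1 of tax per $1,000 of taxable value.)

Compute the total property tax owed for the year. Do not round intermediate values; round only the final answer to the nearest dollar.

Uncapped assessed value = $934,600 × 0.46 = $429,916
Cap limit = $318,100 × 1.03 = $327,643
Taxable assessed value = min($429,916, $327,643) = $327,643 (cap binds)
City of Holloway: $327,643 × 0.00485 = $1,589.06855
Port Authority: $327,643 × 0.0015 = $491.4645
Total = $2,080.53305

$2,081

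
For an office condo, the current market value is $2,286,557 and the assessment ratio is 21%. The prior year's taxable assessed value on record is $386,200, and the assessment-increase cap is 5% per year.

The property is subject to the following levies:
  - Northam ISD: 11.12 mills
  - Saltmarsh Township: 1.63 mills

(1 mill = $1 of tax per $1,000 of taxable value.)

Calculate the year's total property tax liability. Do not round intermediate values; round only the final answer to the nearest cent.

$5,170.25

Uncapped assessed value = $2,286,557 × 0.21 = $480,176.97
Cap limit = $386,200 × 1.05 = $405,510
Taxable assessed value = min($480,176.97, $405,510) = $405,510 (cap binds)
Northam ISD: $405,510 × 0.01112 = $4,509.2712
Saltmarsh Township: $405,510 × 0.00163 = $660.9813
Total = $5,170.2525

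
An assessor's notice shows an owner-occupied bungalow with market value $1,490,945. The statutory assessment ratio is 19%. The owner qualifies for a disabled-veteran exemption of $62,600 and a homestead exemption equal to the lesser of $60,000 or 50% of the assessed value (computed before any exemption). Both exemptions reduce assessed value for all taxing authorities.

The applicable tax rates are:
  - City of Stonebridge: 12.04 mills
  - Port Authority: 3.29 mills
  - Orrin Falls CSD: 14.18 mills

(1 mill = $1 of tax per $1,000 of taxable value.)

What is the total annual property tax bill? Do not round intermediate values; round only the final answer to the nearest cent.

$4,741.65

Assessed value = $1,490,945 × 0.19 = $283,279.55
Homestead exemption = min($60,000, 50% × $283,279.55) = min($60,000, $141,639.775) = $60,000 (dollar cap binds)
Taxable value = $283,279.55 − $62,600 − $60,000 = $160,679.55
City of Stonebridge: $160,679.55 × 0.01204 = $1,934.581782
Port Authority: $160,679.55 × 0.00329 = $528.6357195
Orrin Falls CSD: $160,679.55 × 0.01418 = $2,278.436019
Total = $4,741.6535205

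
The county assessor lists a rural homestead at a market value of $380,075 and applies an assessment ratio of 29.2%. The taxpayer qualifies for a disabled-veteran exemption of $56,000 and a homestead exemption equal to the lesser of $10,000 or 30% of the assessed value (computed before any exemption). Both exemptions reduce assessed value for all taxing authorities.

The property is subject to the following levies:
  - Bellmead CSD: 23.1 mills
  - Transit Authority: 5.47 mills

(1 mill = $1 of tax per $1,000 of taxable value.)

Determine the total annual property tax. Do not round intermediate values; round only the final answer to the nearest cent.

Assessed value = $380,075 × 0.292 = $110,981.9
Homestead exemption = min($10,000, 30% × $110,981.9) = min($10,000, $33,294.57) = $10,000 (dollar cap binds)
Taxable value = $110,981.9 − $56,000 − $10,000 = $44,981.9
Bellmead CSD: $44,981.9 × 0.0231 = $1,039.08189
Transit Authority: $44,981.9 × 0.00547 = $246.050993
Total = $1,285.132883

$1,285.13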